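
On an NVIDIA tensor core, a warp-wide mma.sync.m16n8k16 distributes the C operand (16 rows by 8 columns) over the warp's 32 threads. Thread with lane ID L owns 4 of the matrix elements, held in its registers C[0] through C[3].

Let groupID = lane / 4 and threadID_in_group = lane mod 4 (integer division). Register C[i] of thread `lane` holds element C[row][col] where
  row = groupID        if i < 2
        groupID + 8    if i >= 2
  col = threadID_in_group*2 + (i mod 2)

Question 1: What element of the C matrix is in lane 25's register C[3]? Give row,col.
14,3

L=25⇒gr=25>>2=6, th=25&3=1
[3]⇒row 6+8=14  col 1·2+1=3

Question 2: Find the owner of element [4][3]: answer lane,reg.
17,1

r=4→G=4,rhi=0  c=3→T=1,p=1
L=4*4+1=17  i=0*2+1=1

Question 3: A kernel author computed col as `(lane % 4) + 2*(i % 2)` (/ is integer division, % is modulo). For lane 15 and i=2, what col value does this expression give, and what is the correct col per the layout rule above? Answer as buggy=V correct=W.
buggy=3 correct=6

`(lane % 4) + 2*(i % 2)`[15,2]⇒3
15: gr=3,th=3
[2] (3+8,3*2+0) = (11,6)
col: 3 vs 6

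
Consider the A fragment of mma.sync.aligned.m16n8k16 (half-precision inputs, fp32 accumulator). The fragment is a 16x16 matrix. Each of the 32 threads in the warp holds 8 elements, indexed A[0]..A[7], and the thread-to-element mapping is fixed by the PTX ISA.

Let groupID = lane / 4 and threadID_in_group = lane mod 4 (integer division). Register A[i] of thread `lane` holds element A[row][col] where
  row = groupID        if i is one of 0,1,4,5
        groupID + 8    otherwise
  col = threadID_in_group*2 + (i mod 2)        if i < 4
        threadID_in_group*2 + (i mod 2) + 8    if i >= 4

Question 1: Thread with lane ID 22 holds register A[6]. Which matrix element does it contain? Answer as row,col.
lane 22->22/4=5, 22 mod 4=2
i=6  r:5+8->13  c:2·2+0+8->12

13,12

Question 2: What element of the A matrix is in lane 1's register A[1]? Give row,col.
0,3

lane 1: gr=0 (1/4), th=1 (1%4)
i=1: r=0+0=0, c=1*2+1+0=3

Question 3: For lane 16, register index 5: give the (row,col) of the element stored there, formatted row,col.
4,9

L=16->gid=16>>2=4, tid=16&3=0
[5]->row 4+0=4  col 0·2+1+8=9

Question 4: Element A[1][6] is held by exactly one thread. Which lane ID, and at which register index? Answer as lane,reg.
7,0

r:1=>grp=1,rB=0  c:6=>cB=0,tig=3,lo=0
L=1*4+3=7  i=0*4+0*2+0=0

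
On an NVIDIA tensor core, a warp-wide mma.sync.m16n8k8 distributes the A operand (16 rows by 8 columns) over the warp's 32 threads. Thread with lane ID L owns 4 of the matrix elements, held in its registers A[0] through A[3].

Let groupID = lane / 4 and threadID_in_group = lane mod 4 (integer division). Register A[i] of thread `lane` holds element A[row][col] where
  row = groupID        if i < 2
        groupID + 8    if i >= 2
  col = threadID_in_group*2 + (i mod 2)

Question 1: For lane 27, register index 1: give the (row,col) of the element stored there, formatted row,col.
6,7

lane 27⇒27/4=6, 27 mod 4=3
i=1  r:6+0⇒6  c:2·3+1⇒7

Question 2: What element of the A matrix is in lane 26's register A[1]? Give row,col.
lane 26⇒26/4=6, 26 mod 4=2
i=1  r:6+0⇒6  c:2·2+1⇒5

6,5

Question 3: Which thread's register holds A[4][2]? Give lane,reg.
r=4⇒gr=4,Rb=0  c=2⇒th=1,odd=0
L=4*4+1=17  i=0*2+0=0

17,0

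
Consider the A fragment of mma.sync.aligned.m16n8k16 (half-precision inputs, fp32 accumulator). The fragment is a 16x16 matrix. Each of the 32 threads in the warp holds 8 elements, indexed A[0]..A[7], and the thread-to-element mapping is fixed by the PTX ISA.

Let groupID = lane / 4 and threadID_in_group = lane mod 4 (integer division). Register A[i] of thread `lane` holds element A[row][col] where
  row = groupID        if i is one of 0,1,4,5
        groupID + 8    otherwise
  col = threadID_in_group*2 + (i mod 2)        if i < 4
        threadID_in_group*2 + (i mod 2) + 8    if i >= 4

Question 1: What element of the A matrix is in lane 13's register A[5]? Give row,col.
lane 13=>13/4=3, 13 mod 4=1
i=5  r:3+0=>3  c:2·1+1+8=>11

3,11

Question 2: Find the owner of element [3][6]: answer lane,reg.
15,0

r=3⇒gr=3,Rb=0  c=6⇒Cb=0,th=3,odd=0
L=3*4+3=15  i=0*4+0*2+0=0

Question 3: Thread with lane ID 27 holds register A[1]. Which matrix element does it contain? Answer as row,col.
6,7

lane 27: gid=6 (27/4), tid=3 (27%4)
i=1: r=6+0=6, c=3*2+1+0=7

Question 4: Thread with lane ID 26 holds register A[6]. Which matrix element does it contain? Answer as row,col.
lane 26: gr=6 (26/4), th=2 (26%4)
i=6: r=6+8=14, c=2*2+0+8=12

14,12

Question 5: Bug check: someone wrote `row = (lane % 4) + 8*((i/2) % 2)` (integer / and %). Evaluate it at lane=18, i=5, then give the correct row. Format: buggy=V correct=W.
`(lane % 4) + 8*((i/2) % 2)`[18,5]→2
lane 18→18/4=4, 18 mod 4=2
i=5  r:4+0→4  c:2·2+1+8→13
row: 2 vs 4

buggy=2 correct=4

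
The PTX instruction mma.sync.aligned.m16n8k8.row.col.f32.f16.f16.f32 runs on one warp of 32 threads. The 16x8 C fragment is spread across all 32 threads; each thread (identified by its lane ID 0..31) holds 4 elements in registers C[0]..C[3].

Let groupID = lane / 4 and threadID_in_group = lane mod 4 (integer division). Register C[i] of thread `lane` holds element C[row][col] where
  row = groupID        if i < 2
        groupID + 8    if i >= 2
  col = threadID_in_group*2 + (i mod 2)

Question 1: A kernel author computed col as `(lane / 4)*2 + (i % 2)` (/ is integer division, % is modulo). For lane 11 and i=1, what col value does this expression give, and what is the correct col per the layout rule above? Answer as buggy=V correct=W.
buggy=5 correct=7

`(lane / 4)*2 + (i % 2)`[11,1]->5
lane 11->11/4=2, 11 mod 4=3
i=1  r:2+0->2  c:2·3+1->7
col: 5 vs 7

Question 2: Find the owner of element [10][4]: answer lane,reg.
10,2

r=10⇒gr=2,Rb=1  c=4⇒th=2,odd=0
L=2*4+2=10  i=1*2+0=2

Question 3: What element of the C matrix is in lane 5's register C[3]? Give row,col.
9,3

5: grp=1,tig=1
[3] (1+8,1*2+1) = (9,3)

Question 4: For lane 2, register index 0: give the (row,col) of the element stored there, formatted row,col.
0,4

2: gr=0,th=2
[0] (0+0,2*2+0) = (0,4)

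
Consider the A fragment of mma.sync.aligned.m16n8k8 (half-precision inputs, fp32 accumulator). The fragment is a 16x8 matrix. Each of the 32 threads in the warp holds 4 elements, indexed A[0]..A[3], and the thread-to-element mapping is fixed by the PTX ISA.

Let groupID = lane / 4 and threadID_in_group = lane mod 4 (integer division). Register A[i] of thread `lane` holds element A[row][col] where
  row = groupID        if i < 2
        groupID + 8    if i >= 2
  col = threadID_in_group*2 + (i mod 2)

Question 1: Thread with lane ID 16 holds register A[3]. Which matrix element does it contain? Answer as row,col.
12,1

16: grp=4,tig=0
[3] (4+8,0*2+1) = (12,1)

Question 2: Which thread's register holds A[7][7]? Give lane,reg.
r: 7->gid=7,r8=0  c: 7->tid=3,i&1=1
L=7*4+3=31  i=0*2+1=1

31,1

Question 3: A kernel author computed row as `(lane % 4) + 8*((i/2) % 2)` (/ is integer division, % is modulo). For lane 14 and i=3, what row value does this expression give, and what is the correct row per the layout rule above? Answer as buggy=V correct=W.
`(lane % 4) + 8*((i/2) % 2)`[14,3]⇒10
L=14⇒gr=14>>2=3, th=14&3=2
[3]⇒row 3+8=11  col 2·2+1=5
row: 10 vs 11

buggy=10 correct=11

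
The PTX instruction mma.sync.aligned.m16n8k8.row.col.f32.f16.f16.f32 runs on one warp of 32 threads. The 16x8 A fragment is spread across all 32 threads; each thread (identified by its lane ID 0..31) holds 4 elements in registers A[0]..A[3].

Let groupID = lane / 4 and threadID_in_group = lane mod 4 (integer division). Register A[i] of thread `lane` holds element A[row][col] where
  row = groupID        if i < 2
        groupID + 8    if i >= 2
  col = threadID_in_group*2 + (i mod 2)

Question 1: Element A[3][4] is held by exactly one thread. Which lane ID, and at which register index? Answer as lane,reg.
14,0

r=3->g=3,rb=0  c=4->t=2,b0=0
L=3*4+2=14  i=0*2+0=0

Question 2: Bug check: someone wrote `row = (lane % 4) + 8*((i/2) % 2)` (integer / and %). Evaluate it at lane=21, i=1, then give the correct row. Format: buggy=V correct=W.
buggy=1 correct=5

`(lane % 4) + 8*((i/2) % 2)`[21,1]->1
21: gid=5,tid=1
[1] (5+0,1*2+1) = (5,3)
row: 1 vs 5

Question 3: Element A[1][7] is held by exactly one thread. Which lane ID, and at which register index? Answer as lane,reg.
7,1

r=1->g=1,rb=0  c=7->t=3,b0=1
L=1*4+3=7  i=0*2+1=1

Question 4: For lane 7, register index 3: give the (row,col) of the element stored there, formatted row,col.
9,7

L=7->gid=7>>2=1, tid=7&3=3
[3]->row 1+8=9  col 3·2+1=7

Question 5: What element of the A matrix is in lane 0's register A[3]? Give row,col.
8,1

lane 0⇒0/4=0, 0 mod 4=0
i=3  r:0+8⇒8  c:2·0+1⇒1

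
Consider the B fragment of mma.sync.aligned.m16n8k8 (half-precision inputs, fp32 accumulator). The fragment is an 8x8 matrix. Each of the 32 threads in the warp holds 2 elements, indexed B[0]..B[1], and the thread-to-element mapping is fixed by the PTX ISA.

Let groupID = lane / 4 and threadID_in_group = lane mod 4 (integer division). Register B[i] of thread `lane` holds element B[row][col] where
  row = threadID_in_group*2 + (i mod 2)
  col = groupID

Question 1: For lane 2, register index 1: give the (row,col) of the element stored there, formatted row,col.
L=2->gid=2>>2=0, tid=2&3=2
[1]->row 2·2+1=5  col gid=0

5,0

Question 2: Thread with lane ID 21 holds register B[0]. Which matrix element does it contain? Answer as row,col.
2,5

lane 21: g=5 (21/4), t=1 (21%4)
i=0: r=1*2+0=2, c=g=5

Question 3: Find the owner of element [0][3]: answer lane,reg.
12,0

c=3→G=3  r=0→T=0,p=0
L=3*4+0=12  i=0=0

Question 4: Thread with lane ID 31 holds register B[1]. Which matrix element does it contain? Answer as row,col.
lane 31->31/4=7, 31 mod 4=3
i=1  r:2·3+1->7  c:7

7,7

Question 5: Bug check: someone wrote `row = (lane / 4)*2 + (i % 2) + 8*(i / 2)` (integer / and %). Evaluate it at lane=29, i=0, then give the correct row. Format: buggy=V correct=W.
buggy=14 correct=2

`(lane / 4)*2 + (i % 2) + 8*(i / 2)`[29,0]⇒14
lane 29: gr=7 (29/4), th=1 (29%4)
i=0: r=1*2+0=2, c=gr=7
row: 14 vs 2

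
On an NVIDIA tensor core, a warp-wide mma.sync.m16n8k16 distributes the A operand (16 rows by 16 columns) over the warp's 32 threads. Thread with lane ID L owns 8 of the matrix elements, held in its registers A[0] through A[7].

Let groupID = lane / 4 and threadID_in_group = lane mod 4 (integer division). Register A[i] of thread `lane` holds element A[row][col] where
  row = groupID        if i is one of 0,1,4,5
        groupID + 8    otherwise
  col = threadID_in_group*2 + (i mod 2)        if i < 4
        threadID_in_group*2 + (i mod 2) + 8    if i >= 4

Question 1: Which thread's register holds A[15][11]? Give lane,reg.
r:15=>grp=7,rB=1  c:11=>cB=1,tig=1,lo=1
L=7*4+1=29  i=1*4+1*2+1=7

29,7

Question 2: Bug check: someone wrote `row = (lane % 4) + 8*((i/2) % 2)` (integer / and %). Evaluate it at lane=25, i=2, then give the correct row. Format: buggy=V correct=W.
buggy=9 correct=14

`(lane % 4) + 8*((i/2) % 2)`[25,2]->9
lane 25: g=6 (25/4), t=1 (25%4)
i=2: r=6+8=14, c=1*2+0+0=2
row: 9 vs 14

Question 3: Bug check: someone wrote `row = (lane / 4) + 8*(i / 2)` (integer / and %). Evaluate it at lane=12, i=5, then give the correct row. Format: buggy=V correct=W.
`(lane / 4) + 8*(i / 2)`[12,5]⇒19
L=12⇒gr=12>>2=3, th=12&3=0
[5]⇒row 3+0=3  col 0·2+1+8=9
row: 19 vs 3

buggy=19 correct=3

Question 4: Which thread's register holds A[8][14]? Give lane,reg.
3,6

r:8=>grp=0,rB=1  c:14=>cB=1,tig=3,lo=0
L=0*4+3=3  i=1*4+1*2+0=6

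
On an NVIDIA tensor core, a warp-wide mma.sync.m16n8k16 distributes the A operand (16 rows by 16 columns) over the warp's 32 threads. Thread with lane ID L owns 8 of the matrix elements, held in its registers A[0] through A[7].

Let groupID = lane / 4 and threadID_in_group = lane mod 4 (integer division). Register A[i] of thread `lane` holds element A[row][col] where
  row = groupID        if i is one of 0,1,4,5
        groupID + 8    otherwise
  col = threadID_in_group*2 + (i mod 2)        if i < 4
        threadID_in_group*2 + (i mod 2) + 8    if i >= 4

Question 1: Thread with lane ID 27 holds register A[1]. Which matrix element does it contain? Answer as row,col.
lane 27→27/4=6, 27 mod 4=3
i=1  r:6+0→6  c:2·3+1+0→7

6,7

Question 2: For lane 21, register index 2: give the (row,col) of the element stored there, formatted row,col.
13,2

lane 21: gid=5 (21/4), tid=1 (21%4)
i=2: r=5+8=13, c=1*2+0+0=2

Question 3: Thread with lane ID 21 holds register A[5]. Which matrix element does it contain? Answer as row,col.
5,11

21: gr=5,th=1
[5] (5+0,1*2+1+8) = (5,11)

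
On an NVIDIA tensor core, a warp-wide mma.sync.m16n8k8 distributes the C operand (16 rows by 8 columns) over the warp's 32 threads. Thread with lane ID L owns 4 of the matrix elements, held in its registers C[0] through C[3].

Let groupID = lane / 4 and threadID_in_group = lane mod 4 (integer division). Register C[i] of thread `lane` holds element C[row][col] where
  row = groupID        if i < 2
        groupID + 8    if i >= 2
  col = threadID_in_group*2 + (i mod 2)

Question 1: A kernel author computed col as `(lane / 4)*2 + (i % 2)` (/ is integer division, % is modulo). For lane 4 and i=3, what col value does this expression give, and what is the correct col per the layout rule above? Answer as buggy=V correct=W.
`(lane / 4)*2 + (i % 2)`[4,3]⇒3
4: gr=1,th=0
[3] (1+8,0*2+1) = (9,1)
col: 3 vs 1

buggy=3 correct=1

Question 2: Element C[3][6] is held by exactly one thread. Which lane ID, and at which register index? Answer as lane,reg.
r: 3->gid=3,r8=0  c: 6->tid=3,i&1=0
L=3*4+3=15  i=0*2+0=0

15,0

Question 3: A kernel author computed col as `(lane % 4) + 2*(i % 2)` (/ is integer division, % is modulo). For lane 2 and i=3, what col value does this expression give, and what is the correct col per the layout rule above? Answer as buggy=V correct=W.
buggy=4 correct=5

`(lane % 4) + 2*(i % 2)`[2,3]->4
2: g=0,t=2
[3] (0+8,2*2+1) = (8,5)
col: 4 vs 5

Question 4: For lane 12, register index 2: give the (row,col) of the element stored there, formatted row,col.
lane 12: gid=3 (12/4), tid=0 (12%4)
i=2: r=3+8=11, c=0*2+0=0

11,0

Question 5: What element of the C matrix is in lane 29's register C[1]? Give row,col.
7,3

L=29->gid=29>>2=7, tid=29&3=1
[1]->row 7+0=7  col 1·2+1=3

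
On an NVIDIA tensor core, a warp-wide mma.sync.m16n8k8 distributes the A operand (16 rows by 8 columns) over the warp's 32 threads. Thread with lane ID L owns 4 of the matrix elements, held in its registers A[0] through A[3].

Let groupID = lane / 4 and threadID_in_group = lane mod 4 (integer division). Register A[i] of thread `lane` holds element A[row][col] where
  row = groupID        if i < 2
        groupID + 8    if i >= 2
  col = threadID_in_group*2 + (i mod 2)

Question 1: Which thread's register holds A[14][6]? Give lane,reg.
27,2

r:14=>grp=6,rB=1  c:6=>tig=3,lo=0
L=6*4+3=27  i=1*2+0=2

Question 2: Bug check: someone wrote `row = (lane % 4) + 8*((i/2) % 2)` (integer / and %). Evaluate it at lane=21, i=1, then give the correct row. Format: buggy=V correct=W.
buggy=1 correct=5

`(lane % 4) + 8*((i/2) % 2)`[21,1]->1
21: gid=5,tid=1
[1] (5+0,1*2+1) = (5,3)
row: 1 vs 5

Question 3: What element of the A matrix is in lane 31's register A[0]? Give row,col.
7,6

lane 31⇒31/4=7, 31 mod 4=3
i=0  r:7+0⇒7  c:2·3+0⇒6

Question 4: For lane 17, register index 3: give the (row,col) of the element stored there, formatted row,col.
17: gr=4,th=1
[3] (4+8,1*2+1) = (12,3)

12,3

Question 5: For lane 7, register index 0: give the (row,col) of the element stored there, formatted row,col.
1,6

7: g=1,t=3
[0] (1+0,3*2+0) = (1,6)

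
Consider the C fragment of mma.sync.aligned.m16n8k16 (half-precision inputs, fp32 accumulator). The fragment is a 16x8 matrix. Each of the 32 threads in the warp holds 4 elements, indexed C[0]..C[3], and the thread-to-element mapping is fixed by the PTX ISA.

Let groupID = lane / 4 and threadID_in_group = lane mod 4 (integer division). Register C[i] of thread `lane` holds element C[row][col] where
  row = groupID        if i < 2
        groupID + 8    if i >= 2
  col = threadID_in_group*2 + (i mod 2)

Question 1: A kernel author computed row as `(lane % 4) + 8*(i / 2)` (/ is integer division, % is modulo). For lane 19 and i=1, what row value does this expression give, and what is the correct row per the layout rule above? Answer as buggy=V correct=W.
`(lane % 4) + 8*(i / 2)`[19,1]=>3
19: grp=4,tig=3
[1] (4+0,3*2+1) = (4,7)
row: 3 vs 4

buggy=3 correct=4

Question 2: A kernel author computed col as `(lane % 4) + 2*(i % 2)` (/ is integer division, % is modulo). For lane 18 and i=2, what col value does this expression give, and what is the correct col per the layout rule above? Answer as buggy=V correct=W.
`(lane % 4) + 2*(i % 2)`[18,2]->2
lane 18: g=4 (18/4), t=2 (18%4)
i=2: r=4+8=12, c=2*2+0=4
col: 2 vs 4

buggy=2 correct=4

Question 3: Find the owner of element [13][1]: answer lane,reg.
20,3

r:13=>grp=5,rB=1  c:1=>tig=0,lo=1
L=5*4+0=20  i=1*2+1=3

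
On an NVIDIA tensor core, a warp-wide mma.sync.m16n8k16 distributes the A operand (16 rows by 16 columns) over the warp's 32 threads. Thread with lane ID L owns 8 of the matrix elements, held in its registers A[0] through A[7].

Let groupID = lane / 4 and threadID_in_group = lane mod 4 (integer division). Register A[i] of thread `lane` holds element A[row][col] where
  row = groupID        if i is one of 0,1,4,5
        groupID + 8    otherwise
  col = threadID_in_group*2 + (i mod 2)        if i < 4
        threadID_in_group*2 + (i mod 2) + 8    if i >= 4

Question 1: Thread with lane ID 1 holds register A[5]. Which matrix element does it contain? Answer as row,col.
0,11

1: gr=0,th=1
[5] (0+0,1*2+1+8) = (0,11)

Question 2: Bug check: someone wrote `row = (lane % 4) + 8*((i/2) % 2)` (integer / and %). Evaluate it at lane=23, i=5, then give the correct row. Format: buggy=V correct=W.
`(lane % 4) + 8*((i/2) % 2)`[23,5]->3
lane 23: g=5 (23/4), t=3 (23%4)
i=5: r=5+0=5, c=3*2+1+8=15
row: 3 vs 5

buggy=3 correct=5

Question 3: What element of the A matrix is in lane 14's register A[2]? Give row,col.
11,4

lane 14=>14/4=3, 14 mod 4=2
i=2  r:3+8=>11  c:2·2+0+0=>4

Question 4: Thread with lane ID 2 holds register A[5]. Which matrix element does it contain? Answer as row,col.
L=2=>grp=2>>2=0, tig=2&3=2
[5]=>row 0+0=0  col 2·2+1+8=13

0,13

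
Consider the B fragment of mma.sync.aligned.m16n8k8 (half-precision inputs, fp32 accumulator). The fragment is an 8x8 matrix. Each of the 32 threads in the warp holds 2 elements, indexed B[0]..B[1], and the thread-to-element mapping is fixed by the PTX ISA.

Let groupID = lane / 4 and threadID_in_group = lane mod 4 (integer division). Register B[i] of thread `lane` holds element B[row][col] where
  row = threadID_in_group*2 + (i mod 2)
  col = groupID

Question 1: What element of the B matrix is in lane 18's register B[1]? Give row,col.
18: grp=4,tig=2
[1] (2*2+1,4) = (5,4)

5,4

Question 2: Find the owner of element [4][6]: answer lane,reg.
c:6=>grp=6  r:4=>tig=2,lo=0
L=6*4+2=26  i=0=0

26,0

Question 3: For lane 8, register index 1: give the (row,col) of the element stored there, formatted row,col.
L=8→G=8>>2=2, T=8&3=0
[1]→row 0·2+1=1  col G=2

1,2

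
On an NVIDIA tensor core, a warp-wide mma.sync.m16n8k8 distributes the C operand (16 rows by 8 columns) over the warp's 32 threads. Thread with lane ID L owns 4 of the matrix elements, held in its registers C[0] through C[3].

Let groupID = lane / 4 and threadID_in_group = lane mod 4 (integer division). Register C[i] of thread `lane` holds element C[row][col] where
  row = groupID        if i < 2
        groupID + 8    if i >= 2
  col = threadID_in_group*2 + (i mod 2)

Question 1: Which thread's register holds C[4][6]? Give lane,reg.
r:4=>grp=4,rB=0  c:6=>tig=3,lo=0
L=4*4+3=19  i=0*2+0=0

19,0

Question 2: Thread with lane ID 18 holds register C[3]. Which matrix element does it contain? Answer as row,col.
12,5

18: g=4,t=2
[3] (4+8,2*2+1) = (12,5)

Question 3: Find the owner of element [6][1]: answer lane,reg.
r=6→G=6,rhi=0  c=1→T=0,p=1
L=6*4+0=24  i=0*2+1=1

24,1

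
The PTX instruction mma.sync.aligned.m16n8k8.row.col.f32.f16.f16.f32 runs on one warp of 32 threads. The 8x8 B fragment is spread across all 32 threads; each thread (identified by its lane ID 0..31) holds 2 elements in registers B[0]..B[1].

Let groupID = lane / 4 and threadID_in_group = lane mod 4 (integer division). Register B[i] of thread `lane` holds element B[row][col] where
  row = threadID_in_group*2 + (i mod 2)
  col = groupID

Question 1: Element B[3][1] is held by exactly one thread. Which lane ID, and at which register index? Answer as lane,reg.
c=1→G=1  r=3→T=1,p=1
L=1*4+1=5  i=1=1

5,1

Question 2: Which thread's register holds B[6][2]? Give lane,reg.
c=2->g=2  r=6->t=3,b0=0
L=2*4+3=11  i=0=0

11,0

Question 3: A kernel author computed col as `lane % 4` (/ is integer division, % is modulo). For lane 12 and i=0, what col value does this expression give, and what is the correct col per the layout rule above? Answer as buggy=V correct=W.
`lane % 4`[12,0]⇒0
L=12⇒gr=12>>2=3, th=12&3=0
[0]⇒row 0·2+0=0  col gr=3
col: 0 vs 3

buggy=0 correct=3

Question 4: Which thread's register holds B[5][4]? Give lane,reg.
c=4->g=4  r=5->t=2,b0=1
L=4*4+2=18  i=1=1

18,1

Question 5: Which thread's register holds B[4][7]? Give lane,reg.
c:7=>grp=7  r:4=>tig=2,lo=0
L=7*4+2=30  i=0=0

30,0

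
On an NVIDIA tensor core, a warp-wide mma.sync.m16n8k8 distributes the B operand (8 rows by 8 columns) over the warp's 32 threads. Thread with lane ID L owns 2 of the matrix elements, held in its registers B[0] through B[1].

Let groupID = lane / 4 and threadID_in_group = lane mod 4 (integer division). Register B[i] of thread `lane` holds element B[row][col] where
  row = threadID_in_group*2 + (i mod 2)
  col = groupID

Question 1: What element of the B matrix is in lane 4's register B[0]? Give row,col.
L=4⇒gr=4>>2=1, th=4&3=0
[0]⇒row 0·2+0=0  col gr=1

0,1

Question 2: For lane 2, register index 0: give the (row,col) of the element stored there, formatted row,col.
4,0

2: G=0,T=2
[0] (2*2+0,0) = (4,0)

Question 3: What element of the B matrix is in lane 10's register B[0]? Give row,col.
lane 10: gid=2 (10/4), tid=2 (10%4)
i=0: r=2*2+0=4, c=gid=2

4,2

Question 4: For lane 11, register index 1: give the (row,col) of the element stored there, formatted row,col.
lane 11: G=2 (11/4), T=3 (11%4)
i=1: r=3*2+1=7, c=G=2

7,2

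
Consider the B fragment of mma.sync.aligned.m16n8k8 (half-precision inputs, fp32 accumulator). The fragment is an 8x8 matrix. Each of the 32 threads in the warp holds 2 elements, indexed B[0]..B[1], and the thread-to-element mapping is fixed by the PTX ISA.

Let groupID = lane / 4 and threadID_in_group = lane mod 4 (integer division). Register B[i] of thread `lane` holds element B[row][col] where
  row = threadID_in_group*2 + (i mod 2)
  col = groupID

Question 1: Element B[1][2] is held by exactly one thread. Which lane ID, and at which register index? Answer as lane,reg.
c:2=>grp=2  r:1=>tig=0,lo=1
L=2*4+0=8  i=1=1

8,1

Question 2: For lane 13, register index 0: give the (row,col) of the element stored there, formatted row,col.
2,3

13: grp=3,tig=1
[0] (1*2+0,3) = (2,3)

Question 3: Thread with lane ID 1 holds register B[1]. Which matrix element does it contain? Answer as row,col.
3,0

lane 1⇒1/4=0, 1 mod 4=1
i=1  r:2·1+1⇒3  c:0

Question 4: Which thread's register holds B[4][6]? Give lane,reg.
26,0

c=6→G=6  r=4→T=2,p=0
L=6*4+2=26  i=0=0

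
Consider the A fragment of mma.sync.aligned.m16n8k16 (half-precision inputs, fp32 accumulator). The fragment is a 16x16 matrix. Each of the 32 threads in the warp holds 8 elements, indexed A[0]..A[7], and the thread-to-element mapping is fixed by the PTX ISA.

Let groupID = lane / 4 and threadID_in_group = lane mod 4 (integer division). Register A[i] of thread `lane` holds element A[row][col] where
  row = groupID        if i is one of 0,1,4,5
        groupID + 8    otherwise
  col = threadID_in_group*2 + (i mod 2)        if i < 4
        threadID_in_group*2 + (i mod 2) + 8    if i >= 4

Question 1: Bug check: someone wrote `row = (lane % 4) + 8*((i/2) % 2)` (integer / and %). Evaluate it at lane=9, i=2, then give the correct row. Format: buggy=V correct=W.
buggy=9 correct=10

`(lane % 4) + 8*((i/2) % 2)`[9,2]->9
lane 9->9/4=2, 9 mod 4=1
i=2  r:2+8->10  c:2·1+0+0->2
row: 9 vs 10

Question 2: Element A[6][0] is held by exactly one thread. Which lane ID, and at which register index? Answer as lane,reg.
24,0

r=6->g=6,rb=0  c=0->cb=0,t=0,b0=0
L=6*4+0=24  i=0*4+0*2+0=0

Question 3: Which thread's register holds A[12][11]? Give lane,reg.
r=12⇒gr=4,Rb=1  c=11⇒Cb=1,th=1,odd=1
L=4*4+1=17  i=1*4+1*2+1=7

17,7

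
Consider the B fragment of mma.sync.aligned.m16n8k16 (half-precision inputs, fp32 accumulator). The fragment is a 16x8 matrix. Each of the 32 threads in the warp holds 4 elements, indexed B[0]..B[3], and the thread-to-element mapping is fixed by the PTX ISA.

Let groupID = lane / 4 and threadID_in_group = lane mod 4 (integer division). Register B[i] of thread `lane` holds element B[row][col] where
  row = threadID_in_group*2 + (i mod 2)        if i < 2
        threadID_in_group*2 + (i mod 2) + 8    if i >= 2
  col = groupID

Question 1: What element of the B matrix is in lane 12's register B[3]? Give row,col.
9,3

lane 12: gid=3 (12/4), tid=0 (12%4)
i=3: r=0*2+1+8=9, c=gid=3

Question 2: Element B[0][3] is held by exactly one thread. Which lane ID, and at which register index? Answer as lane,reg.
c: 3->gid=3  r: 0->r8=0,tid=0,i&1=0
L=3*4+0=12  i=0*2+0=0

12,0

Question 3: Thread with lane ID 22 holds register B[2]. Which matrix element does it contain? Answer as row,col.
lane 22: g=5 (22/4), t=2 (22%4)
i=2: r=2*2+0+8=12, c=g=5

12,5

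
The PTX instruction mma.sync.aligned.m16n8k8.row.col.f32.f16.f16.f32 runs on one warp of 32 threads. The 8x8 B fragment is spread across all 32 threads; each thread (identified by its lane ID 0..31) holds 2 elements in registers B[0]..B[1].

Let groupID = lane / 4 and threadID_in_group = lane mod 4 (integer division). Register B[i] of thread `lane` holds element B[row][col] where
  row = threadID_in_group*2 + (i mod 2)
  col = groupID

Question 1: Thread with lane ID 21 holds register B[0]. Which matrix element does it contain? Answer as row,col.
2,5

21: gid=5,tid=1
[0] (1*2+0,5) = (2,5)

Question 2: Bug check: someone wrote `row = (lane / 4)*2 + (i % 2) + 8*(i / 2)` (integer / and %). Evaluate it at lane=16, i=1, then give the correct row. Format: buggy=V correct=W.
buggy=9 correct=1

`(lane / 4)*2 + (i % 2) + 8*(i / 2)`[16,1]=>9
lane 16: grp=4 (16/4), tig=0 (16%4)
i=1: r=0*2+1=1, c=grp=4
row: 9 vs 1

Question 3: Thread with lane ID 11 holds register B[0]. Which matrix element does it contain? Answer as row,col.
6,2

lane 11→11/4=2, 11 mod 4=3
i=0  r:2·3+0→6  c:2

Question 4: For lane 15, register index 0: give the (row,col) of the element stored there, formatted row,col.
6,3

lane 15: G=3 (15/4), T=3 (15%4)
i=0: r=3*2+0=6, c=G=3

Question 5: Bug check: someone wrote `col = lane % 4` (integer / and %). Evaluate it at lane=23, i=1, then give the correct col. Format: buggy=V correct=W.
buggy=3 correct=5

`lane % 4`[23,1]⇒3
lane 23: gr=5 (23/4), th=3 (23%4)
i=1: r=3*2+1=7, c=gr=5
col: 3 vs 5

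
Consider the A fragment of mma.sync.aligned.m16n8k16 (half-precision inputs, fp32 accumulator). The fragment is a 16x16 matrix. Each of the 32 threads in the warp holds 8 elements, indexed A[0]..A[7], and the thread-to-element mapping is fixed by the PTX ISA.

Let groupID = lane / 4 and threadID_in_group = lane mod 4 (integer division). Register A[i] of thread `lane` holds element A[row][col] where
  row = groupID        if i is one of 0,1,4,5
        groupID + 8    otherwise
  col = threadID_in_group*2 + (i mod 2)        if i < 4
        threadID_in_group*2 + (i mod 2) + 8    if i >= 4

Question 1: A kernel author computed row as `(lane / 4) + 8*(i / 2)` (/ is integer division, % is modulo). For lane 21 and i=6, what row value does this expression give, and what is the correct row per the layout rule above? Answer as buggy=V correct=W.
buggy=29 correct=13

`(lane / 4) + 8*(i / 2)`[21,6]=>29
lane 21: grp=5 (21/4), tig=1 (21%4)
i=6: r=5+8=13, c=1*2+0+8=10
row: 29 vs 13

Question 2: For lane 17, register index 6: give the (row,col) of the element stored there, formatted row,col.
12,10

lane 17: gid=4 (17/4), tid=1 (17%4)
i=6: r=4+8=12, c=1*2+0+8=10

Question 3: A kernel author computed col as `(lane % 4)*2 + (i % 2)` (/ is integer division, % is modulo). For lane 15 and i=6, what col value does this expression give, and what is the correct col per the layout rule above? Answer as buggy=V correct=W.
`(lane % 4)*2 + (i % 2)`[15,6]⇒6
15: gr=3,th=3
[6] (3+8,3*2+0+8) = (11,14)
col: 6 vs 14

buggy=6 correct=14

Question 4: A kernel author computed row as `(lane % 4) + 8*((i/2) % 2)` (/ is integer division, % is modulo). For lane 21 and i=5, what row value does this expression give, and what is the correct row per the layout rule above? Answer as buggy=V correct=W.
buggy=1 correct=5

`(lane % 4) + 8*((i/2) % 2)`[21,5]->1
21: gid=5,tid=1
[5] (5+0,1*2+1+8) = (5,11)
row: 1 vs 5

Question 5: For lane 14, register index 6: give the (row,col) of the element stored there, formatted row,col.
lane 14=>14/4=3, 14 mod 4=2
i=6  r:3+8=>11  c:2·2+0+8=>12

11,12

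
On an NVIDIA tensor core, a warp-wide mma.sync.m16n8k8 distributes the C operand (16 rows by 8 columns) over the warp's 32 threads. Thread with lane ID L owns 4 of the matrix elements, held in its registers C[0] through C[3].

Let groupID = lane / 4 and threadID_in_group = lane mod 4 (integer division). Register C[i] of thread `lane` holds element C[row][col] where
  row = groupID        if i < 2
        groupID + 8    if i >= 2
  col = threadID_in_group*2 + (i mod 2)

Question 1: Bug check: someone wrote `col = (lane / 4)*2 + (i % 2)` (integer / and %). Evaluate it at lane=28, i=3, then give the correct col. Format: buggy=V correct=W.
`(lane / 4)*2 + (i % 2)`[28,3]->15
L=28->gid=28>>2=7, tid=28&3=0
[3]->row 7+8=15  col 0·2+1=1
col: 15 vs 1

buggy=15 correct=1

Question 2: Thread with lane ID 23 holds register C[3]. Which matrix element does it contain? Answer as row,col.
lane 23: gr=5 (23/4), th=3 (23%4)
i=3: r=5+8=13, c=3*2+1=7

13,7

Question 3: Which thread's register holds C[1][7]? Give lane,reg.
7,1

r=1->g=1,rb=0  c=7->t=3,b0=1
L=1*4+3=7  i=0*2+1=1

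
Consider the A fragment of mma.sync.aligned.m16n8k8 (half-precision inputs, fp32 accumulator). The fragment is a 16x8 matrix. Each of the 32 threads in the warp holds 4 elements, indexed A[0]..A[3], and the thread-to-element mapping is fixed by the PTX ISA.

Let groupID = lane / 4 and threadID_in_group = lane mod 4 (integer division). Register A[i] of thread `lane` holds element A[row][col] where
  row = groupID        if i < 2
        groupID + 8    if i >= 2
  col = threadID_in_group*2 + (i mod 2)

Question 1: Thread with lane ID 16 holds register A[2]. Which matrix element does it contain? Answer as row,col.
lane 16→16/4=4, 16 mod 4=0
i=2  r:4+8→12  c:2·0+0→0

12,0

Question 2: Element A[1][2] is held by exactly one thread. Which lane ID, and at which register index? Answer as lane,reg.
r:1=>grp=1,rB=0  c:2=>tig=1,lo=0
L=1*4+1=5  i=0*2+0=0

5,0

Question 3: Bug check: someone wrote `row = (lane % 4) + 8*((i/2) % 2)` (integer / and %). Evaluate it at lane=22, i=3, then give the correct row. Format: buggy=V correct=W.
`(lane % 4) + 8*((i/2) % 2)`[22,3]→10
lane 22: G=5 (22/4), T=2 (22%4)
i=3: r=5+8=13, c=2*2+1=5
row: 10 vs 13

buggy=10 correct=13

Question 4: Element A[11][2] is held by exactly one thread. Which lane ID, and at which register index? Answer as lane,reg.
13,2

r:11=>grp=3,rB=1  c:2=>tig=1,lo=0
L=3*4+1=13  i=1*2+0=2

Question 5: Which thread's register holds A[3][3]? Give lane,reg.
r: 3->gid=3,r8=0  c: 3->tid=1,i&1=1
L=3*4+1=13  i=0*2+1=1

13,1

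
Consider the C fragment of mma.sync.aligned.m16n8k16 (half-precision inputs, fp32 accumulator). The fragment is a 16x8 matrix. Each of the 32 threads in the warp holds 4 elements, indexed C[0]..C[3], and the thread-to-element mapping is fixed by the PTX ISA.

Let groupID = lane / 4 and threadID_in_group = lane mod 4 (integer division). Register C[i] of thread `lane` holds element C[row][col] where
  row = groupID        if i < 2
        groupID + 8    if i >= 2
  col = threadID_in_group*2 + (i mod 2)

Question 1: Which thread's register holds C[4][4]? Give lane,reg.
r: 4->gid=4,r8=0  c: 4->tid=2,i&1=0
L=4*4+2=18  i=0*2+0=0

18,0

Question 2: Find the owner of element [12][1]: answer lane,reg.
16,3

r=12->g=4,rb=1  c=1->t=0,b0=1
L=4*4+0=16  i=1*2+1=3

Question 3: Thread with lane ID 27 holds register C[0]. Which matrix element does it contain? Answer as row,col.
L=27→G=27>>2=6, T=27&3=3
[0]→row 6+0=6  col 3·2+0=6

6,6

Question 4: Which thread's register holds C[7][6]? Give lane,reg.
r=7→G=7,rhi=0  c=6→T=3,p=0
L=7*4+3=31  i=0*2+0=0

31,0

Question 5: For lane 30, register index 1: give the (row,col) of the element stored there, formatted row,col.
lane 30: gid=7 (30/4), tid=2 (30%4)
i=1: r=7+0=7, c=2*2+1=5

7,5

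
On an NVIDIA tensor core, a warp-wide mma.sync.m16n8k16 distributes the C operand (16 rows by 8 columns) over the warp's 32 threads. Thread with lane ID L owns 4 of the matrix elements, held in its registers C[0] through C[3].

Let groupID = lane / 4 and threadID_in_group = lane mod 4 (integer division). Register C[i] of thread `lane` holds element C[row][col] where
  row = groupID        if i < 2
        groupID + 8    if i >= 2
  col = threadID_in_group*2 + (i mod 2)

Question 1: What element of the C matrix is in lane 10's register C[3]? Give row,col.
10,5

lane 10: gid=2 (10/4), tid=2 (10%4)
i=3: r=2+8=10, c=2*2+1=5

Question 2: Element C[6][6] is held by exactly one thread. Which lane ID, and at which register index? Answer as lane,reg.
27,0

r: 6->gid=6,r8=0  c: 6->tid=3,i&1=0
L=6*4+3=27  i=0*2+0=0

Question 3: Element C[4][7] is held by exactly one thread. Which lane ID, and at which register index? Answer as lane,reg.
19,1

r=4⇒gr=4,Rb=0  c=7⇒th=3,odd=1
L=4*4+3=19  i=0*2+1=1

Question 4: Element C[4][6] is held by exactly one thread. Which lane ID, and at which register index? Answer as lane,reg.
r=4→G=4,rhi=0  c=6→T=3,p=0
L=4*4+3=19  i=0*2+0=0

19,0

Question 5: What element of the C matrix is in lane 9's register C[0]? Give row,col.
L=9→G=9>>2=2, T=9&3=1
[0]→row 2+0=2  col 1·2+0=2

2,2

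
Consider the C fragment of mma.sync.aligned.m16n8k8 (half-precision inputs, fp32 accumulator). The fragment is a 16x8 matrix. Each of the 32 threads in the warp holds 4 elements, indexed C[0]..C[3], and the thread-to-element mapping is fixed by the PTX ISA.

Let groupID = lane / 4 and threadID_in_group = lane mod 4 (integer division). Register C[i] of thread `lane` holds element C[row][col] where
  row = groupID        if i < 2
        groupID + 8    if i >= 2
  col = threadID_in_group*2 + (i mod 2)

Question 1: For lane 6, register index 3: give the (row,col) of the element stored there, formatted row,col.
9,5

6: g=1,t=2
[3] (1+8,2*2+1) = (9,5)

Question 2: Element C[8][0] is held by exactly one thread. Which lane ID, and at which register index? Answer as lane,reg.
r=8→G=0,rhi=1  c=0→T=0,p=0
L=0*4+0=0  i=1*2+0=2

0,2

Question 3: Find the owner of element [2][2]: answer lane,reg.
9,0

r=2→G=2,rhi=0  c=2→T=1,p=0
L=2*4+1=9  i=0*2+0=0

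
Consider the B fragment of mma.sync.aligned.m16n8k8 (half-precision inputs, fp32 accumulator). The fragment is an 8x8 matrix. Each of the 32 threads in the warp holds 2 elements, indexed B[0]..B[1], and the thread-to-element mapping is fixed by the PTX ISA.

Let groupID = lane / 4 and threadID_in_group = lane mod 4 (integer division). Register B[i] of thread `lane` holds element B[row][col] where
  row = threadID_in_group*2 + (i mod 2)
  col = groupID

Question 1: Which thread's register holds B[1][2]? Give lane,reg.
8,1

c=2->g=2  r=1->t=0,b0=1
L=2*4+0=8  i=1=1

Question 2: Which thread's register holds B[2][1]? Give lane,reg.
c: 1->gid=1  r: 2->tid=1,i&1=0
L=1*4+1=5  i=0=0

5,0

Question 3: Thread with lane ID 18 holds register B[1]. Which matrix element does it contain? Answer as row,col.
18: grp=4,tig=2
[1] (2*2+1,4) = (5,4)

5,4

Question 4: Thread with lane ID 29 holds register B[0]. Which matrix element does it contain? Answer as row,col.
2,7

L=29→G=29>>2=7, T=29&3=1
[0]→row 1·2+0=2  col G=7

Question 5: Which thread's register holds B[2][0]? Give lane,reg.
c=0→G=0  r=2→T=1,p=0
L=0*4+1=1  i=0=0

1,0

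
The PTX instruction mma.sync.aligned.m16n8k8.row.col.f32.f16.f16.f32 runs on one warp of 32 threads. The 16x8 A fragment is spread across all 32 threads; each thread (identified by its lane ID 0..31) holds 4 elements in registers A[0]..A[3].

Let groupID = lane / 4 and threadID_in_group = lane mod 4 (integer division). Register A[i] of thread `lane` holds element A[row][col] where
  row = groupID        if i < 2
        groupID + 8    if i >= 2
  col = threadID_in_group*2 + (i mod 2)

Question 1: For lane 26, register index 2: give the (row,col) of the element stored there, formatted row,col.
14,4

26: gr=6,th=2
[2] (6+8,2*2+0) = (14,4)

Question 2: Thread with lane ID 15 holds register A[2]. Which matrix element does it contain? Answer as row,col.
lane 15=>15/4=3, 15 mod 4=3
i=2  r:3+8=>11  c:2·3+0=>6

11,6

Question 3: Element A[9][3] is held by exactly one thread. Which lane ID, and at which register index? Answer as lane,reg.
5,3

r:9=>grp=1,rB=1  c:3=>tig=1,lo=1
L=1*4+1=5  i=1*2+1=3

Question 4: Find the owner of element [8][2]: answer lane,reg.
r=8→G=0,rhi=1  c=2→T=1,p=0
L=0*4+1=1  i=1*2+0=2

1,2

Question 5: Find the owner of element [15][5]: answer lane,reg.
30,3

r=15⇒gr=7,Rb=1  c=5⇒th=2,odd=1
L=7*4+2=30  i=1*2+1=3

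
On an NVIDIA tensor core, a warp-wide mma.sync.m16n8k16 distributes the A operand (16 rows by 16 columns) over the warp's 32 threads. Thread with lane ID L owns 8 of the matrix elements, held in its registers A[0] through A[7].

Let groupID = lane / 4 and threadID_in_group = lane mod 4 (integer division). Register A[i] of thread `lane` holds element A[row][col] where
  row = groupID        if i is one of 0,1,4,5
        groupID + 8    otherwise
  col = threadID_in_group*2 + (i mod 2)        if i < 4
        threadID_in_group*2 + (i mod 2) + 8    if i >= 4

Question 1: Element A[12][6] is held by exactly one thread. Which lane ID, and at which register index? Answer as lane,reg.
19,2

r=12→G=4,rhi=1  c=6→chi=0,T=3,p=0
L=4*4+3=19  i=0*4+1*2+0=2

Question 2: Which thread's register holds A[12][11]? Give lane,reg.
r=12⇒gr=4,Rb=1  c=11⇒Cb=1,th=1,odd=1
L=4*4+1=17  i=1*4+1*2+1=7

17,7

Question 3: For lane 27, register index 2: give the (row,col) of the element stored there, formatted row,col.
14,6

lane 27=>27/4=6, 27 mod 4=3
i=2  r:6+8=>14  c:2·3+0+0=>6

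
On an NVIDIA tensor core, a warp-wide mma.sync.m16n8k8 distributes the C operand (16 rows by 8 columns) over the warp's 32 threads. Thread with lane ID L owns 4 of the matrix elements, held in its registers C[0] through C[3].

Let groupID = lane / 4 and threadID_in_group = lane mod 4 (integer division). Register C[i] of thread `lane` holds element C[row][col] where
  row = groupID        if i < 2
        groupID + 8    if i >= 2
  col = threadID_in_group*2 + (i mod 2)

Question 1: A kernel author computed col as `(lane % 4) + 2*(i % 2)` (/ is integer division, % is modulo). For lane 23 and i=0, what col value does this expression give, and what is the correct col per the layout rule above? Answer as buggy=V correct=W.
buggy=3 correct=6

`(lane % 4) + 2*(i % 2)`[23,0]->3
23: gid=5,tid=3
[0] (5+0,3*2+0) = (5,6)
col: 3 vs 6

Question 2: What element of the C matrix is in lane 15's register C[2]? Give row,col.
lane 15: g=3 (15/4), t=3 (15%4)
i=2: r=3+8=11, c=3*2+0=6

11,6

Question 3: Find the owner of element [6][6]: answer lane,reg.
27,0

r: 6->gid=6,r8=0  c: 6->tid=3,i&1=0
L=6*4+3=27  i=0*2+0=0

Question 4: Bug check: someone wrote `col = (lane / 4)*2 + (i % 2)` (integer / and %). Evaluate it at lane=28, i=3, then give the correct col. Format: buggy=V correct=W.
`(lane / 4)*2 + (i % 2)`[28,3]->15
lane 28: g=7 (28/4), t=0 (28%4)
i=3: r=7+8=15, c=0*2+1=1
col: 15 vs 1

buggy=15 correct=1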